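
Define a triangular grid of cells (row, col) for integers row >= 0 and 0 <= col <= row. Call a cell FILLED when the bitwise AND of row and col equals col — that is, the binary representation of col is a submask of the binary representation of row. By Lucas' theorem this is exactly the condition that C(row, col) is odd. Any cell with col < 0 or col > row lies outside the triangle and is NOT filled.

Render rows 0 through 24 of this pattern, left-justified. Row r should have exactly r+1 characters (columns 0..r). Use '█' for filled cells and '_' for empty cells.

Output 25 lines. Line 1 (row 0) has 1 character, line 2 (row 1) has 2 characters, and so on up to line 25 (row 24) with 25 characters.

Answer: █
██
█_█
████
█___█
██__██
█_█_█_█
████████
█_______█
██______██
█_█_____█_█
████____████
█___█___█___█
██__██__██__██
█_█_█_█_█_█_█_█
████████████████
█_______________█
██______________██
█_█_____________█_█
████____________████
█___█___________█___█
██__██__________██__██
█_█_█_█_________█_█_█_█
████████________████████
█_______█_______█_______█

Derivation:
r0=0: █
r1=1: ██
r2=10: █_█
r3=11: ████
r4=100: █___█
r5=101: ██__██
r6=110: █_█_█_█
r7=111: ████████
r8=1000: █_______█
r9=1001: ██______██
r10=1010: █_█_____█_█
r11=1011: ████____████
r12=1100: █___█___█___█
r13=1101: ██__██__██__██
r14=1110: █_█_█_█_█_█_█_█
r15=1111: ████████████████
r16=10000: █_______________█
r17=10001: ██______________██
r18=10010: █_█_____________█_█
r19=10011: ████____________████
r20=10100: █___█___________█___█
r21=10101: ██__██__________██__██
r22=10110: █_█_█_█_________█_█_█_█
r23=10111: ████████________████████
r24=11000: █_______█_______█_______█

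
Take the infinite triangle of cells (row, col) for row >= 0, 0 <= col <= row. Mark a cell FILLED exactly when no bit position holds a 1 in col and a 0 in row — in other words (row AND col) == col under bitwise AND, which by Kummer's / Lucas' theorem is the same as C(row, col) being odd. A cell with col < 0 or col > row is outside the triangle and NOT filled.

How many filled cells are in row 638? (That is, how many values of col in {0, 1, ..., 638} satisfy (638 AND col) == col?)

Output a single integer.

Answer: 128

Derivation:
638 in binary = 1001111110
popcount(638) = number of 1-bits in 1001111110 = 7
A col c satisfies (638 AND c) == c iff every set bit of c is also set in 638; each of the 7 set bits of 638 can independently be on or off in c.
count = 2^7 = 128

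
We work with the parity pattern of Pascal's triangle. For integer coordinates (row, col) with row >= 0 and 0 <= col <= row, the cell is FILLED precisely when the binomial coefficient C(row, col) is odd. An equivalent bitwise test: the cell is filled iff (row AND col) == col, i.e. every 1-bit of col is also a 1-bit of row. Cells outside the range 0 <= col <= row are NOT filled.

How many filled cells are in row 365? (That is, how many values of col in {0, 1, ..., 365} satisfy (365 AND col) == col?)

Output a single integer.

365 in binary = 101101101
popcount(365) = number of 1-bits in 101101101 = 6
A col c satisfies (365 AND c) == c iff every set bit of c is also set in 365; each of the 6 set bits of 365 can independently be on or off in c.
count = 2^6 = 64

Answer: 64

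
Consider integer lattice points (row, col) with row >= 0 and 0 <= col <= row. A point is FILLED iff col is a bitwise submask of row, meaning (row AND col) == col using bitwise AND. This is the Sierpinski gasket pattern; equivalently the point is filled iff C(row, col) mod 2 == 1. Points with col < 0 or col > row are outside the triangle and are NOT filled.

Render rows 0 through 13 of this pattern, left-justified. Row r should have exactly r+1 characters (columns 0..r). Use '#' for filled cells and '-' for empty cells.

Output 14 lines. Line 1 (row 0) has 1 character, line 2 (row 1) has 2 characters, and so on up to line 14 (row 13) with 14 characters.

r0=0: #
r1=1: ##
r2=10: #-#
r3=11: ####
r4=100: #---#
r5=101: ##--##
r6=110: #-#-#-#
r7=111: ########
r8=1000: #-------#
r9=1001: ##------##
r10=1010: #-#-----#-#
r11=1011: ####----####
r12=1100: #---#---#---#
r13=1101: ##--##--##--##

Answer: #
##
#-#
####
#---#
##--##
#-#-#-#
########
#-------#
##------##
#-#-----#-#
####----####
#---#---#---#
##--##--##--##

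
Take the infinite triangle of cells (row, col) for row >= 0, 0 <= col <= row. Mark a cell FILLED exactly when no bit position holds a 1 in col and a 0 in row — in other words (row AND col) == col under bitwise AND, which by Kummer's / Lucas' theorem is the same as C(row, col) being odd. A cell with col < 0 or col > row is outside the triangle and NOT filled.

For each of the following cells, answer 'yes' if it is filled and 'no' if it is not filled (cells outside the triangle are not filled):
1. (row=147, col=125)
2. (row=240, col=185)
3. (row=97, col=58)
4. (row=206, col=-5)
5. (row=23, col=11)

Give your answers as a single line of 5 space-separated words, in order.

Answer: no no no no no

Derivation:
(147,125): row=0b10010011, col=0b1111101, row AND col = 0b10001 = 17; 17 != 125 -> empty
(240,185): row=0b11110000, col=0b10111001, row AND col = 0b10110000 = 176; 176 != 185 -> empty
(97,58): row=0b1100001, col=0b111010, row AND col = 0b100000 = 32; 32 != 58 -> empty
(206,-5): col outside [0, 206] -> not filled
(23,11): row=0b10111, col=0b1011, row AND col = 0b11 = 3; 3 != 11 -> empty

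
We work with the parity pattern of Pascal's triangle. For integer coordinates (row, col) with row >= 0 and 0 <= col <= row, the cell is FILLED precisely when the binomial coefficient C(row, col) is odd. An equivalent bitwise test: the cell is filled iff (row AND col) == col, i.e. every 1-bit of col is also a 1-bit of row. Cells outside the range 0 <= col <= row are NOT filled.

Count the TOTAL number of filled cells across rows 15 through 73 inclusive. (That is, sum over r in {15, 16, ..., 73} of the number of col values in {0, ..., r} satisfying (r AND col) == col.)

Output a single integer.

Answer: 730

Derivation:
r15=1111 pc4: +16 =16
r16=10000 pc1: +2 =18
r17=10001 pc2: +4 =22
r18=10010 pc2: +4 =26
r19=10011 pc3: +8 =34
r20=10100 pc2: +4 =38
r21=10101 pc3: +8 =46
r22=10110 pc3: +8 =54
r23=10111 pc4: +16 =70
r24=11000 pc2: +4 =74
r25=11001 pc3: +8 =82
r26=11010 pc3: +8 =90
r27=11011 pc4: +16 =106
r28=11100 pc3: +8 =114
r29=11101 pc4: +16 =130
r30=11110 pc4: +16 =146
r31=11111 pc5: +32 =178
r32=100000 pc1: +2 =180
r33=100001 pc2: +4 =184
r34=100010 pc2: +4 =188
r35=100011 pc3: +8 =196
r36=100100 pc2: +4 =200
r37=100101 pc3: +8 =208
r38=100110 pc3: +8 =216
r39=100111 pc4: +16 =232
r40=101000 pc2: +4 =236
r41=101001 pc3: +8 =244
r42=101010 pc3: +8 =252
r43=101011 pc4: +16 =268
r44=101100 pc3: +8 =276
r45=101101 pc4: +16 =292
r46=101110 pc4: +16 =308
r47=101111 pc5: +32 =340
r48=110000 pc2: +4 =344
r49=110001 pc3: +8 =352
r50=110010 pc3: +8 =360
r51=110011 pc4: +16 =376
r52=110100 pc3: +8 =384
r53=110101 pc4: +16 =400
r54=110110 pc4: +16 =416
r55=110111 pc5: +32 =448
r56=111000 pc3: +8 =456
r57=111001 pc4: +16 =472
r58=111010 pc4: +16 =488
r59=111011 pc5: +32 =520
r60=111100 pc4: +16 =536
r61=111101 pc5: +32 =568
r62=111110 pc5: +32 =600
r63=111111 pc6: +64 =664
r64=1000000 pc1: +2 =666
r65=1000001 pc2: +4 =670
r66=1000010 pc2: +4 =674
r67=1000011 pc3: +8 =682
r68=1000100 pc2: +4 =686
r69=1000101 pc3: +8 =694
r70=1000110 pc3: +8 =702
r71=1000111 pc4: +16 =718
r72=1001000 pc2: +4 =722
r73=1001001 pc3: +8 =730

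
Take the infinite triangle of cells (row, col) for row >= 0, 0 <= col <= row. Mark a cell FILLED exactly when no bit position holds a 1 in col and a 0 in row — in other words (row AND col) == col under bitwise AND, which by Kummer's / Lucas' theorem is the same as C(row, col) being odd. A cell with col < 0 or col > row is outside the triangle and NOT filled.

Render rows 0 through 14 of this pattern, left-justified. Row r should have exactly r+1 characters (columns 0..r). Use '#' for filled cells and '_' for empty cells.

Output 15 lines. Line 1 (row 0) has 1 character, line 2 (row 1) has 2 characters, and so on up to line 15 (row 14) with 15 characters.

Answer: #
##
#_#
####
#___#
##__##
#_#_#_#
########
#_______#
##______##
#_#_____#_#
####____####
#___#___#___#
##__##__##__##
#_#_#_#_#_#_#_#

Derivation:
r0=0: #
r1=1: ##
r2=10: #_#
r3=11: ####
r4=100: #___#
r5=101: ##__##
r6=110: #_#_#_#
r7=111: ########
r8=1000: #_______#
r9=1001: ##______##
r10=1010: #_#_____#_#
r11=1011: ####____####
r12=1100: #___#___#___#
r13=1101: ##__##__##__##
r14=1110: #_#_#_#_#_#_#_#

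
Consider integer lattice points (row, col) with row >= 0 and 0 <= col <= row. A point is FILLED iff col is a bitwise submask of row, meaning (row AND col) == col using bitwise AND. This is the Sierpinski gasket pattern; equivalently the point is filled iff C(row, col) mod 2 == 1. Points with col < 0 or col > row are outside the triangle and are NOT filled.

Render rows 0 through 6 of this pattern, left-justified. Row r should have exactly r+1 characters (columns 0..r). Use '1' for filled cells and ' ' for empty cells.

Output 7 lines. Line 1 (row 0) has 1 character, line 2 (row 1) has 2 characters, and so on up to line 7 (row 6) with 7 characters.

Answer: 1
11
1 1
1111
1   1
11  11
1 1 1 1

Derivation:
r0=0: 1
r1=1: 11
r2=10: 1 1
r3=11: 1111
r4=100: 1   1
r5=101: 11  11
r6=110: 1 1 1 1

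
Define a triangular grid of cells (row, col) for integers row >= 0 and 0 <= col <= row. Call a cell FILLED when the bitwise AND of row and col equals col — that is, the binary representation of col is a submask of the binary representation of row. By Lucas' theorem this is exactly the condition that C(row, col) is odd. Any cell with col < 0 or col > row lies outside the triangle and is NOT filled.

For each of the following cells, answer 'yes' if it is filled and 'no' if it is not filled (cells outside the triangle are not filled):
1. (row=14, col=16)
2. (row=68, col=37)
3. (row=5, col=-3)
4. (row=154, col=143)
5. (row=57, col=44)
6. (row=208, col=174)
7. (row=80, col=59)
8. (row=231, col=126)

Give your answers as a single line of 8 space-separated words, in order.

(14,16): col outside [0, 14] -> not filled
(68,37): row=0b1000100, col=0b100101, row AND col = 0b100 = 4; 4 != 37 -> empty
(5,-3): col outside [0, 5] -> not filled
(154,143): row=0b10011010, col=0b10001111, row AND col = 0b10001010 = 138; 138 != 143 -> empty
(57,44): row=0b111001, col=0b101100, row AND col = 0b101000 = 40; 40 != 44 -> empty
(208,174): row=0b11010000, col=0b10101110, row AND col = 0b10000000 = 128; 128 != 174 -> empty
(80,59): row=0b1010000, col=0b111011, row AND col = 0b10000 = 16; 16 != 59 -> empty
(231,126): row=0b11100111, col=0b1111110, row AND col = 0b1100110 = 102; 102 != 126 -> empty

Answer: no no no no no no no no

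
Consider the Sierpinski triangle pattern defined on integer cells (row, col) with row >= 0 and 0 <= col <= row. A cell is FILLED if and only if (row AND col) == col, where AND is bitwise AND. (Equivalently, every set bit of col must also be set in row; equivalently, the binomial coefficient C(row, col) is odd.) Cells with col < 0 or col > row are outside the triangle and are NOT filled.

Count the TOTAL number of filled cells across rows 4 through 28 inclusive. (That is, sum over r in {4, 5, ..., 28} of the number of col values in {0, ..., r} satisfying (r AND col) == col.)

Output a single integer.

Answer: 170

Derivation:
r4=100 pc1: +2 =2
r5=101 pc2: +4 =6
r6=110 pc2: +4 =10
r7=111 pc3: +8 =18
r8=1000 pc1: +2 =20
r9=1001 pc2: +4 =24
r10=1010 pc2: +4 =28
r11=1011 pc3: +8 =36
r12=1100 pc2: +4 =40
r13=1101 pc3: +8 =48
r14=1110 pc3: +8 =56
r15=1111 pc4: +16 =72
r16=10000 pc1: +2 =74
r17=10001 pc2: +4 =78
r18=10010 pc2: +4 =82
r19=10011 pc3: +8 =90
r20=10100 pc2: +4 =94
r21=10101 pc3: +8 =102
r22=10110 pc3: +8 =110
r23=10111 pc4: +16 =126
r24=11000 pc2: +4 =130
r25=11001 pc3: +8 =138
r26=11010 pc3: +8 =146
r27=11011 pc4: +16 =162
r28=11100 pc3: +8 =170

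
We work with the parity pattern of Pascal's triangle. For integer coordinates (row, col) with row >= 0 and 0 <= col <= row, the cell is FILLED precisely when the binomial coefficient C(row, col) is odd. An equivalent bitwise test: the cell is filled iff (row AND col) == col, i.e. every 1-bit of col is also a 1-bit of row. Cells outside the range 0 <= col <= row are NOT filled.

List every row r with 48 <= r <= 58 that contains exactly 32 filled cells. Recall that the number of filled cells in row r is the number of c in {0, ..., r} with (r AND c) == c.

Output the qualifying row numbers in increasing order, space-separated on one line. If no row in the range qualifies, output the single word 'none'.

Row r has 2^popcount(r) filled cells, so we need popcount(r) = log2(32) = 5.
Scan r = 48..58 and keep those with exactly 5 one-bits:
r=48=110000 popcount=2 -> skip
r=49=110001 popcount=3 -> skip
r=50=110010 popcount=3 -> skip
r=51=110011 popcount=4 -> skip
r=52=110100 popcount=3 -> skip
r=53=110101 popcount=4 -> skip
r=54=110110 popcount=4 -> skip
r=55=110111 popcount=5 -> KEEP
r=56=111000 popcount=3 -> skip
r=57=111001 popcount=4 -> skip
r=58=111010 popcount=4 -> skip
Kept rows: 55

Answer: 55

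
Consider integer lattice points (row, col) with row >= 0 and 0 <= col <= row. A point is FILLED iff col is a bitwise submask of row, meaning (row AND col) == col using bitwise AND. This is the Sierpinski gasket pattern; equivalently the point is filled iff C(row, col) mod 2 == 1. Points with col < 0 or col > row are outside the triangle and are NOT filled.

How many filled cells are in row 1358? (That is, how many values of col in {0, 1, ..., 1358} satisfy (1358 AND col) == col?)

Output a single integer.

Answer: 64

Derivation:
1358 in binary = 10101001110
popcount(1358) = number of 1-bits in 10101001110 = 6
A col c satisfies (1358 AND c) == c iff every set bit of c is also set in 1358; each of the 6 set bits of 1358 can independently be on or off in c.
count = 2^6 = 64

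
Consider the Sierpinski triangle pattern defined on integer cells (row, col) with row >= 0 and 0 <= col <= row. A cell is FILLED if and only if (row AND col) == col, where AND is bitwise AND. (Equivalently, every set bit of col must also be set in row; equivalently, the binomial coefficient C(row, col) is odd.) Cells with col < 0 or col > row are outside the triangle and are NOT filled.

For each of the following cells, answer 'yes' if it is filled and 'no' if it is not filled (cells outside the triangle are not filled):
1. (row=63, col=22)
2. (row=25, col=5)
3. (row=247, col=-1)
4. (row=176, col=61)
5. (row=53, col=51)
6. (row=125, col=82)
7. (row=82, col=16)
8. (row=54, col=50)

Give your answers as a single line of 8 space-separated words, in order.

Answer: yes no no no no no yes yes

Derivation:
(63,22): row=0b111111, col=0b10110, row AND col = 0b10110 = 22; 22 == 22 -> filled
(25,5): row=0b11001, col=0b101, row AND col = 0b1 = 1; 1 != 5 -> empty
(247,-1): col outside [0, 247] -> not filled
(176,61): row=0b10110000, col=0b111101, row AND col = 0b110000 = 48; 48 != 61 -> empty
(53,51): row=0b110101, col=0b110011, row AND col = 0b110001 = 49; 49 != 51 -> empty
(125,82): row=0b1111101, col=0b1010010, row AND col = 0b1010000 = 80; 80 != 82 -> empty
(82,16): row=0b1010010, col=0b10000, row AND col = 0b10000 = 16; 16 == 16 -> filled
(54,50): row=0b110110, col=0b110010, row AND col = 0b110010 = 50; 50 == 50 -> filled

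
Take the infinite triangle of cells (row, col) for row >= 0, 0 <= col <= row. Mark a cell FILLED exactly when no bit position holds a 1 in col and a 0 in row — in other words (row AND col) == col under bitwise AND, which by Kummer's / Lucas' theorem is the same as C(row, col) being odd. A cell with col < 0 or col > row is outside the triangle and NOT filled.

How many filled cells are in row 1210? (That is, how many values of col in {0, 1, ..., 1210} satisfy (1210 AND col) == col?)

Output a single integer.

Answer: 64

Derivation:
1210 in binary = 10010111010
popcount(1210) = number of 1-bits in 10010111010 = 6
A col c satisfies (1210 AND c) == c iff every set bit of c is also set in 1210; each of the 6 set bits of 1210 can independently be on or off in c.
count = 2^6 = 64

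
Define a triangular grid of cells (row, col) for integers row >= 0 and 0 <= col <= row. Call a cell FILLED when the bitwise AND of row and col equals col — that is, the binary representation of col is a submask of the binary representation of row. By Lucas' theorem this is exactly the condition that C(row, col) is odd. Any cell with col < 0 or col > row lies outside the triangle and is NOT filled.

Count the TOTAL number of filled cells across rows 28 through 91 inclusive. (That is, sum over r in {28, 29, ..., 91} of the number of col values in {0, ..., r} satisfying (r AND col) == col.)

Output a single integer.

Answer: 900

Derivation:
r28=11100 pc3: +8 =8
r29=11101 pc4: +16 =24
r30=11110 pc4: +16 =40
r31=11111 pc5: +32 =72
r32=100000 pc1: +2 =74
r33=100001 pc2: +4 =78
r34=100010 pc2: +4 =82
r35=100011 pc3: +8 =90
r36=100100 pc2: +4 =94
r37=100101 pc3: +8 =102
r38=100110 pc3: +8 =110
r39=100111 pc4: +16 =126
r40=101000 pc2: +4 =130
r41=101001 pc3: +8 =138
r42=101010 pc3: +8 =146
r43=101011 pc4: +16 =162
r44=101100 pc3: +8 =170
r45=101101 pc4: +16 =186
r46=101110 pc4: +16 =202
r47=101111 pc5: +32 =234
r48=110000 pc2: +4 =238
r49=110001 pc3: +8 =246
r50=110010 pc3: +8 =254
r51=110011 pc4: +16 =270
r52=110100 pc3: +8 =278
r53=110101 pc4: +16 =294
r54=110110 pc4: +16 =310
r55=110111 pc5: +32 =342
r56=111000 pc3: +8 =350
r57=111001 pc4: +16 =366
r58=111010 pc4: +16 =382
r59=111011 pc5: +32 =414
r60=111100 pc4: +16 =430
r61=111101 pc5: +32 =462
r62=111110 pc5: +32 =494
r63=111111 pc6: +64 =558
r64=1000000 pc1: +2 =560
r65=1000001 pc2: +4 =564
r66=1000010 pc2: +4 =568
r67=1000011 pc3: +8 =576
r68=1000100 pc2: +4 =580
r69=1000101 pc3: +8 =588
r70=1000110 pc3: +8 =596
r71=1000111 pc4: +16 =612
r72=1001000 pc2: +4 =616
r73=1001001 pc3: +8 =624
r74=1001010 pc3: +8 =632
r75=1001011 pc4: +16 =648
r76=1001100 pc3: +8 =656
r77=1001101 pc4: +16 =672
r78=1001110 pc4: +16 =688
r79=1001111 pc5: +32 =720
r80=1010000 pc2: +4 =724
r81=1010001 pc3: +8 =732
r82=1010010 pc3: +8 =740
r83=1010011 pc4: +16 =756
r84=1010100 pc3: +8 =764
r85=1010101 pc4: +16 =780
r86=1010110 pc4: +16 =796
r87=1010111 pc5: +32 =828
r88=1011000 pc3: +8 =836
r89=1011001 pc4: +16 =852
r90=1011010 pc4: +16 =868
r91=1011011 pc5: +32 =900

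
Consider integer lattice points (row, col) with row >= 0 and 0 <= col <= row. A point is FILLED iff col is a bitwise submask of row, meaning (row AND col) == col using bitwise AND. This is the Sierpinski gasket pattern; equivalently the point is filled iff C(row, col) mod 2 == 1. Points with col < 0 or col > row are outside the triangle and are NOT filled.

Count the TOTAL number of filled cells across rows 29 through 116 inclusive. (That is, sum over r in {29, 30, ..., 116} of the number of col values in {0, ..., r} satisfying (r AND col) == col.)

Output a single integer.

Answer: 1448

Derivation:
r29=11101 pc4: +16 =16
r30=11110 pc4: +16 =32
r31=11111 pc5: +32 =64
r32=100000 pc1: +2 =66
r33=100001 pc2: +4 =70
r34=100010 pc2: +4 =74
r35=100011 pc3: +8 =82
r36=100100 pc2: +4 =86
r37=100101 pc3: +8 =94
r38=100110 pc3: +8 =102
r39=100111 pc4: +16 =118
r40=101000 pc2: +4 =122
r41=101001 pc3: +8 =130
r42=101010 pc3: +8 =138
r43=101011 pc4: +16 =154
r44=101100 pc3: +8 =162
r45=101101 pc4: +16 =178
r46=101110 pc4: +16 =194
r47=101111 pc5: +32 =226
r48=110000 pc2: +4 =230
r49=110001 pc3: +8 =238
r50=110010 pc3: +8 =246
r51=110011 pc4: +16 =262
r52=110100 pc3: +8 =270
r53=110101 pc4: +16 =286
r54=110110 pc4: +16 =302
r55=110111 pc5: +32 =334
r56=111000 pc3: +8 =342
r57=111001 pc4: +16 =358
r58=111010 pc4: +16 =374
r59=111011 pc5: +32 =406
r60=111100 pc4: +16 =422
r61=111101 pc5: +32 =454
r62=111110 pc5: +32 =486
r63=111111 pc6: +64 =550
r64=1000000 pc1: +2 =552
r65=1000001 pc2: +4 =556
r66=1000010 pc2: +4 =560
r67=1000011 pc3: +8 =568
r68=1000100 pc2: +4 =572
r69=1000101 pc3: +8 =580
r70=1000110 pc3: +8 =588
r71=1000111 pc4: +16 =604
r72=1001000 pc2: +4 =608
r73=1001001 pc3: +8 =616
r74=1001010 pc3: +8 =624
r75=1001011 pc4: +16 =640
r76=1001100 pc3: +8 =648
r77=1001101 pc4: +16 =664
r78=1001110 pc4: +16 =680
r79=1001111 pc5: +32 =712
r80=1010000 pc2: +4 =716
r81=1010001 pc3: +8 =724
r82=1010010 pc3: +8 =732
r83=1010011 pc4: +16 =748
r84=1010100 pc3: +8 =756
r85=1010101 pc4: +16 =772
r86=1010110 pc4: +16 =788
r87=1010111 pc5: +32 =820
r88=1011000 pc3: +8 =828
r89=1011001 pc4: +16 =844
r90=1011010 pc4: +16 =860
r91=1011011 pc5: +32 =892
r92=1011100 pc4: +16 =908
r93=1011101 pc5: +32 =940
r94=1011110 pc5: +32 =972
r95=1011111 pc6: +64 =1036
r96=1100000 pc2: +4 =1040
r97=1100001 pc3: +8 =1048
r98=1100010 pc3: +8 =1056
r99=1100011 pc4: +16 =1072
r100=1100100 pc3: +8 =1080
r101=1100101 pc4: +16 =1096
r102=1100110 pc4: +16 =1112
r103=1100111 pc5: +32 =1144
r104=1101000 pc3: +8 =1152
r105=1101001 pc4: +16 =1168
r106=1101010 pc4: +16 =1184
r107=1101011 pc5: +32 =1216
r108=1101100 pc4: +16 =1232
r109=1101101 pc5: +32 =1264
r110=1101110 pc5: +32 =1296
r111=1101111 pc6: +64 =1360
r112=1110000 pc3: +8 =1368
r113=1110001 pc4: +16 =1384
r114=1110010 pc4: +16 =1400
r115=1110011 pc5: +32 =1432
r116=1110100 pc4: +16 =1448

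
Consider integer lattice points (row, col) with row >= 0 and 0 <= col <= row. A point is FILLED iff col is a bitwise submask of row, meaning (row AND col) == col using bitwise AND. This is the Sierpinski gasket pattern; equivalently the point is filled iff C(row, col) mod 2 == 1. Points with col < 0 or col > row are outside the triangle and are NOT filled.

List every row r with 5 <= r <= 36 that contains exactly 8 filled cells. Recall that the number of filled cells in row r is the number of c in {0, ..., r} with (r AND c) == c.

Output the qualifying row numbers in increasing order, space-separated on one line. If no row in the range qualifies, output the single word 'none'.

Answer: 7 11 13 14 19 21 22 25 26 28 35

Derivation:
Row r has 2^popcount(r) filled cells, so we need popcount(r) = log2(8) = 3.
Scan r = 5..36 and keep those with exactly 3 one-bits:
r=5=101 popcount=2 -> skip
r=6=110 popcount=2 -> skip
r=7=111 popcount=3 -> KEEP
r=8=1000 popcount=1 -> skip
r=9=1001 popcount=2 -> skip
r=10=1010 popcount=2 -> skip
r=11=1011 popcount=3 -> KEEP
r=12=1100 popcount=2 -> skip
r=13=1101 popcount=3 -> KEEP
r=14=1110 popcount=3 -> KEEP
r=15=1111 popcount=4 -> skip
r=16=10000 popcount=1 -> skip
r=17=10001 popcount=2 -> skip
r=18=10010 popcount=2 -> skip
r=19=10011 popcount=3 -> KEEP
r=20=10100 popcount=2 -> skip
r=21=10101 popcount=3 -> KEEP
r=22=10110 popcount=3 -> KEEP
r=23=10111 popcount=4 -> skip
r=24=11000 popcount=2 -> skip
r=25=11001 popcount=3 -> KEEP
r=26=11010 popcount=3 -> KEEP
r=27=11011 popcount=4 -> skip
r=28=11100 popcount=3 -> KEEP
r=29=11101 popcount=4 -> skip
r=30=11110 popcount=4 -> skip
r=31=11111 popcount=5 -> skip
r=32=100000 popcount=1 -> skip
r=33=100001 popcount=2 -> skip
r=34=100010 popcount=2 -> skip
r=35=100011 popcount=3 -> KEEP
r=36=100100 popcount=2 -> skip
Kept rows: 7 11 13 14 19 21 22 25 26 28 35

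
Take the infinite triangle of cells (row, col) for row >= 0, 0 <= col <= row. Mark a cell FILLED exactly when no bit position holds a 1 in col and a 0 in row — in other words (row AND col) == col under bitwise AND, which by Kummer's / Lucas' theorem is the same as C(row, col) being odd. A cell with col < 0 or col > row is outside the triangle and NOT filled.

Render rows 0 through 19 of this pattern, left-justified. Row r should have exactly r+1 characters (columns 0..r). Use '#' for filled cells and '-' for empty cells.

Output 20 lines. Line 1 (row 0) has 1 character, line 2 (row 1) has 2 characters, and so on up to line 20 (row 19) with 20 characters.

r0=0: #
r1=1: ##
r2=10: #-#
r3=11: ####
r4=100: #---#
r5=101: ##--##
r6=110: #-#-#-#
r7=111: ########
r8=1000: #-------#
r9=1001: ##------##
r10=1010: #-#-----#-#
r11=1011: ####----####
r12=1100: #---#---#---#
r13=1101: ##--##--##--##
r14=1110: #-#-#-#-#-#-#-#
r15=1111: ################
r16=10000: #---------------#
r17=10001: ##--------------##
r18=10010: #-#-------------#-#
r19=10011: ####------------####

Answer: #
##
#-#
####
#---#
##--##
#-#-#-#
########
#-------#
##------##
#-#-----#-#
####----####
#---#---#---#
##--##--##--##
#-#-#-#-#-#-#-#
################
#---------------#
##--------------##
#-#-------------#-#
####------------####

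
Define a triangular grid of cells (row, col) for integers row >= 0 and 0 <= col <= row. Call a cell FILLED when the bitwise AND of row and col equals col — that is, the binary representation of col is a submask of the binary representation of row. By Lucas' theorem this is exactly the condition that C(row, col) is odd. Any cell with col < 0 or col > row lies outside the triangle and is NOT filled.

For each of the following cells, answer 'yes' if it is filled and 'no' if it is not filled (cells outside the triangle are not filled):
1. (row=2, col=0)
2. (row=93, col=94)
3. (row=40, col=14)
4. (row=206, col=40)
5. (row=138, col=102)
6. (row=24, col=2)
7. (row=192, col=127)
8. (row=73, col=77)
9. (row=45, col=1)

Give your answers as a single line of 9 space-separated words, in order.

(2,0): row=0b10, col=0b0, row AND col = 0b0 = 0; 0 == 0 -> filled
(93,94): col outside [0, 93] -> not filled
(40,14): row=0b101000, col=0b1110, row AND col = 0b1000 = 8; 8 != 14 -> empty
(206,40): row=0b11001110, col=0b101000, row AND col = 0b1000 = 8; 8 != 40 -> empty
(138,102): row=0b10001010, col=0b1100110, row AND col = 0b10 = 2; 2 != 102 -> empty
(24,2): row=0b11000, col=0b10, row AND col = 0b0 = 0; 0 != 2 -> empty
(192,127): row=0b11000000, col=0b1111111, row AND col = 0b1000000 = 64; 64 != 127 -> empty
(73,77): col outside [0, 73] -> not filled
(45,1): row=0b101101, col=0b1, row AND col = 0b1 = 1; 1 == 1 -> filled

Answer: yes no no no no no no no yes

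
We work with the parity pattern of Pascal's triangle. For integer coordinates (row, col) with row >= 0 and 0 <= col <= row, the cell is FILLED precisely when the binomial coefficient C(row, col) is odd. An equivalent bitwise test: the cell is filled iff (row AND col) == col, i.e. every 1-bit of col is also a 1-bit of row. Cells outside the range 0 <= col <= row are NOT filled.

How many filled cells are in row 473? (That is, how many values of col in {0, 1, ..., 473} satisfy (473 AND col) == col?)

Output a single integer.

Answer: 64

Derivation:
473 in binary = 111011001
popcount(473) = number of 1-bits in 111011001 = 6
A col c satisfies (473 AND c) == c iff every set bit of c is also set in 473; each of the 6 set bits of 473 can independently be on or off in c.
count = 2^6 = 64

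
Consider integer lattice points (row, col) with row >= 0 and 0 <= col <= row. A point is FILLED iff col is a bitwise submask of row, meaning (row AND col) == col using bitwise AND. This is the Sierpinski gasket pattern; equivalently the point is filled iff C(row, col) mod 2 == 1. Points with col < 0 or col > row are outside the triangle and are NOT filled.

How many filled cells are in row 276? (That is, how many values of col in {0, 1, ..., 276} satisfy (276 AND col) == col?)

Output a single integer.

Answer: 8

Derivation:
276 in binary = 100010100
popcount(276) = number of 1-bits in 100010100 = 3
A col c satisfies (276 AND c) == c iff every set bit of c is also set in 276; each of the 3 set bits of 276 can independently be on or off in c.
count = 2^3 = 8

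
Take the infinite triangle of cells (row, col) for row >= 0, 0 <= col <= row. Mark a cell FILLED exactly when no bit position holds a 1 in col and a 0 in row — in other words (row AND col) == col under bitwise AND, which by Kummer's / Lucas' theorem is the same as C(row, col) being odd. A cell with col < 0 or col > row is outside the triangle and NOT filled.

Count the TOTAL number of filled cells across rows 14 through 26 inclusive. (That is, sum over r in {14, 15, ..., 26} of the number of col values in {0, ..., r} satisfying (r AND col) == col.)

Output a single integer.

Answer: 98

Derivation:
r14=1110 pc3: +8 =8
r15=1111 pc4: +16 =24
r16=10000 pc1: +2 =26
r17=10001 pc2: +4 =30
r18=10010 pc2: +4 =34
r19=10011 pc3: +8 =42
r20=10100 pc2: +4 =46
r21=10101 pc3: +8 =54
r22=10110 pc3: +8 =62
r23=10111 pc4: +16 =78
r24=11000 pc2: +4 =82
r25=11001 pc3: +8 =90
r26=11010 pc3: +8 =98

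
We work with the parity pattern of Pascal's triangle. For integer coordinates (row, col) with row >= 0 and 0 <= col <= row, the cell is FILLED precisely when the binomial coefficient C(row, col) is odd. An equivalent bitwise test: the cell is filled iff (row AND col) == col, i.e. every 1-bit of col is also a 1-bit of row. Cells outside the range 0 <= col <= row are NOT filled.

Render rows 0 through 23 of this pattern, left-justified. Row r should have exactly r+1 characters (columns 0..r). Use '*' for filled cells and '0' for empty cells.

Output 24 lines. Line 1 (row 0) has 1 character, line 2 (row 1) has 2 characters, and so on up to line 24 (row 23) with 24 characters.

Answer: *
**
*0*
****
*000*
**00**
*0*0*0*
********
*0000000*
**000000**
*0*00000*0*
****0000****
*000*000*000*
**00**00**00**
*0*0*0*0*0*0*0*
****************
*000000000000000*
**00000000000000**
*0*0000000000000*0*
****000000000000****
*000*00000000000*000*
**00**0000000000**00**
*0*0*0*000000000*0*0*0*
********00000000********

Derivation:
r0=0: *
r1=1: **
r2=10: *0*
r3=11: ****
r4=100: *000*
r5=101: **00**
r6=110: *0*0*0*
r7=111: ********
r8=1000: *0000000*
r9=1001: **000000**
r10=1010: *0*00000*0*
r11=1011: ****0000****
r12=1100: *000*000*000*
r13=1101: **00**00**00**
r14=1110: *0*0*0*0*0*0*0*
r15=1111: ****************
r16=10000: *000000000000000*
r17=10001: **00000000000000**
r18=10010: *0*0000000000000*0*
r19=10011: ****000000000000****
r20=10100: *000*00000000000*000*
r21=10101: **00**0000000000**00**
r22=10110: *0*0*0*000000000*0*0*0*
r23=10111: ********00000000********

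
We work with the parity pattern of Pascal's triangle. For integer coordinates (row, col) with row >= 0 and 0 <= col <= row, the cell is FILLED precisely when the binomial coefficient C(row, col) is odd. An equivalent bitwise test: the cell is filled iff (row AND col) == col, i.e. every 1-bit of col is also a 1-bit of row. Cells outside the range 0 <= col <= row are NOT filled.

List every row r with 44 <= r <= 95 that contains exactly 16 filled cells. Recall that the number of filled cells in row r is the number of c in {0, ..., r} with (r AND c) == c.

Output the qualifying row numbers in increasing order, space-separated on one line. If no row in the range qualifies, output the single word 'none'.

Row r has 2^popcount(r) filled cells, so we need popcount(r) = log2(16) = 4.
Scan r = 44..95 and keep those with exactly 4 one-bits:
r=44=101100 popcount=3 -> skip
r=45=101101 popcount=4 -> KEEP
r=46=101110 popcount=4 -> KEEP
r=47=101111 popcount=5 -> skip
r=48=110000 popcount=2 -> skip
r=49=110001 popcount=3 -> skip
r=50=110010 popcount=3 -> skip
r=51=110011 popcount=4 -> KEEP
r=52=110100 popcount=3 -> skip
r=53=110101 popcount=4 -> KEEP
r=54=110110 popcount=4 -> KEEP
r=55=110111 popcount=5 -> skip
r=56=111000 popcount=3 -> skip
r=57=111001 popcount=4 -> KEEP
r=58=111010 popcount=4 -> KEEP
r=59=111011 popcount=5 -> skip
r=60=111100 popcount=4 -> KEEP
r=61=111101 popcount=5 -> skip
r=62=111110 popcount=5 -> skip
r=63=111111 popcount=6 -> skip
r=64=1000000 popcount=1 -> skip
r=65=1000001 popcount=2 -> skip
r=66=1000010 popcount=2 -> skip
r=67=1000011 popcount=3 -> skip
r=68=1000100 popcount=2 -> skip
r=69=1000101 popcount=3 -> skip
r=70=1000110 popcount=3 -> skip
r=71=1000111 popcount=4 -> KEEP
r=72=1001000 popcount=2 -> skip
r=73=1001001 popcount=3 -> skip
r=74=1001010 popcount=3 -> skip
r=75=1001011 popcount=4 -> KEEP
r=76=1001100 popcount=3 -> skip
r=77=1001101 popcount=4 -> KEEP
r=78=1001110 popcount=4 -> KEEP
r=79=1001111 popcount=5 -> skip
r=80=1010000 popcount=2 -> skip
r=81=1010001 popcount=3 -> skip
r=82=1010010 popcount=3 -> skip
r=83=1010011 popcount=4 -> KEEP
r=84=1010100 popcount=3 -> skip
r=85=1010101 popcount=4 -> KEEP
r=86=1010110 popcount=4 -> KEEP
r=87=1010111 popcount=5 -> skip
r=88=1011000 popcount=3 -> skip
r=89=1011001 popcount=4 -> KEEP
r=90=1011010 popcount=4 -> KEEP
r=91=1011011 popcount=5 -> skip
r=92=1011100 popcount=4 -> KEEP
r=93=1011101 popcount=5 -> skip
r=94=1011110 popcount=5 -> skip
r=95=1011111 popcount=6 -> skip
Kept rows: 45 46 51 53 54 57 58 60 71 75 77 78 83 85 86 89 90 92

Answer: 45 46 51 53 54 57 58 60 71 75 77 78 83 85 86 89 90 92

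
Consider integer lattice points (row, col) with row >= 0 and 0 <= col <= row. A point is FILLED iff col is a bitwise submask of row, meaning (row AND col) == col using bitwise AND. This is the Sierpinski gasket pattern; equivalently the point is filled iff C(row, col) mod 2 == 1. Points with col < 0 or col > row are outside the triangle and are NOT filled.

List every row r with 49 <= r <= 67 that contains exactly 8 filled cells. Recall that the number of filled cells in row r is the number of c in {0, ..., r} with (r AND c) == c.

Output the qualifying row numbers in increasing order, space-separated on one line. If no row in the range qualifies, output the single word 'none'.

Answer: 49 50 52 56 67

Derivation:
Row r has 2^popcount(r) filled cells, so we need popcount(r) = log2(8) = 3.
Scan r = 49..67 and keep those with exactly 3 one-bits:
r=49=110001 popcount=3 -> KEEP
r=50=110010 popcount=3 -> KEEP
r=51=110011 popcount=4 -> skip
r=52=110100 popcount=3 -> KEEP
r=53=110101 popcount=4 -> skip
r=54=110110 popcount=4 -> skip
r=55=110111 popcount=5 -> skip
r=56=111000 popcount=3 -> KEEP
r=57=111001 popcount=4 -> skip
r=58=111010 popcount=4 -> skip
r=59=111011 popcount=5 -> skip
r=60=111100 popcount=4 -> skip
r=61=111101 popcount=5 -> skip
r=62=111110 popcount=5 -> skip
r=63=111111 popcount=6 -> skip
r=64=1000000 popcount=1 -> skip
r=65=1000001 popcount=2 -> skip
r=66=1000010 popcount=2 -> skip
r=67=1000011 popcount=3 -> KEEP
Kept rows: 49 50 52 56 67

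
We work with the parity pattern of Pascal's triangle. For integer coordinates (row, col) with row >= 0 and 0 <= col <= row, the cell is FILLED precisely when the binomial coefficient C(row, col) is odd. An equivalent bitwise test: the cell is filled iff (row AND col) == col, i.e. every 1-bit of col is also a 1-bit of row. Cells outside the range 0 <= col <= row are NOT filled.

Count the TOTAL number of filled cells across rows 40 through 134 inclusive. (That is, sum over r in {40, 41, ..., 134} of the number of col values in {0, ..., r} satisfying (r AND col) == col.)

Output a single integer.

r40=101000 pc2: +4 =4
r41=101001 pc3: +8 =12
r42=101010 pc3: +8 =20
r43=101011 pc4: +16 =36
r44=101100 pc3: +8 =44
r45=101101 pc4: +16 =60
r46=101110 pc4: +16 =76
r47=101111 pc5: +32 =108
r48=110000 pc2: +4 =112
r49=110001 pc3: +8 =120
r50=110010 pc3: +8 =128
r51=110011 pc4: +16 =144
r52=110100 pc3: +8 =152
r53=110101 pc4: +16 =168
r54=110110 pc4: +16 =184
r55=110111 pc5: +32 =216
r56=111000 pc3: +8 =224
r57=111001 pc4: +16 =240
r58=111010 pc4: +16 =256
r59=111011 pc5: +32 =288
r60=111100 pc4: +16 =304
r61=111101 pc5: +32 =336
r62=111110 pc5: +32 =368
r63=111111 pc6: +64 =432
r64=1000000 pc1: +2 =434
r65=1000001 pc2: +4 =438
r66=1000010 pc2: +4 =442
r67=1000011 pc3: +8 =450
r68=1000100 pc2: +4 =454
r69=1000101 pc3: +8 =462
r70=1000110 pc3: +8 =470
r71=1000111 pc4: +16 =486
r72=1001000 pc2: +4 =490
r73=1001001 pc3: +8 =498
r74=1001010 pc3: +8 =506
r75=1001011 pc4: +16 =522
r76=1001100 pc3: +8 =530
r77=1001101 pc4: +16 =546
r78=1001110 pc4: +16 =562
r79=1001111 pc5: +32 =594
r80=1010000 pc2: +4 =598
r81=1010001 pc3: +8 =606
r82=1010010 pc3: +8 =614
r83=1010011 pc4: +16 =630
r84=1010100 pc3: +8 =638
r85=1010101 pc4: +16 =654
r86=1010110 pc4: +16 =670
r87=1010111 pc5: +32 =702
r88=1011000 pc3: +8 =710
r89=1011001 pc4: +16 =726
r90=1011010 pc4: +16 =742
r91=1011011 pc5: +32 =774
r92=1011100 pc4: +16 =790
r93=1011101 pc5: +32 =822
r94=1011110 pc5: +32 =854
r95=1011111 pc6: +64 =918
r96=1100000 pc2: +4 =922
r97=1100001 pc3: +8 =930
r98=1100010 pc3: +8 =938
r99=1100011 pc4: +16 =954
r100=1100100 pc3: +8 =962
r101=1100101 pc4: +16 =978
r102=1100110 pc4: +16 =994
r103=1100111 pc5: +32 =1026
r104=1101000 pc3: +8 =1034
r105=1101001 pc4: +16 =1050
r106=1101010 pc4: +16 =1066
r107=1101011 pc5: +32 =1098
r108=1101100 pc4: +16 =1114
r109=1101101 pc5: +32 =1146
r110=1101110 pc5: +32 =1178
r111=1101111 pc6: +64 =1242
r112=1110000 pc3: +8 =1250
r113=1110001 pc4: +16 =1266
r114=1110010 pc4: +16 =1282
r115=1110011 pc5: +32 =1314
r116=1110100 pc4: +16 =1330
r117=1110101 pc5: +32 =1362
r118=1110110 pc5: +32 =1394
r119=1110111 pc6: +64 =1458
r120=1111000 pc4: +16 =1474
r121=1111001 pc5: +32 =1506
r122=1111010 pc5: +32 =1538
r123=1111011 pc6: +64 =1602
r124=1111100 pc5: +32 =1634
r125=1111101 pc6: +64 =1698
r126=1111110 pc6: +64 =1762
r127=1111111 pc7: +128 =1890
r128=10000000 pc1: +2 =1892
r129=10000001 pc2: +4 =1896
r130=10000010 pc2: +4 =1900
r131=10000011 pc3: +8 =1908
r132=10000100 pc2: +4 =1912
r133=10000101 pc3: +8 =1920
r134=10000110 pc3: +8 =1928

Answer: 1928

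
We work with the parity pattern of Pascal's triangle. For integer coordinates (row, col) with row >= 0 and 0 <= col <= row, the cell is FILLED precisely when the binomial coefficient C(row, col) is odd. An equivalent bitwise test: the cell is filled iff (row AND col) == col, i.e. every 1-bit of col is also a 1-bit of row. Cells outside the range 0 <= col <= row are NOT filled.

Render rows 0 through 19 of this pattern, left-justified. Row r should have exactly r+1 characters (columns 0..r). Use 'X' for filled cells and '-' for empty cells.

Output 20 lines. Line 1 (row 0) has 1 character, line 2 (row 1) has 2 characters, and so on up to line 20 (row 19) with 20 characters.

r0=0: X
r1=1: XX
r2=10: X-X
r3=11: XXXX
r4=100: X---X
r5=101: XX--XX
r6=110: X-X-X-X
r7=111: XXXXXXXX
r8=1000: X-------X
r9=1001: XX------XX
r10=1010: X-X-----X-X
r11=1011: XXXX----XXXX
r12=1100: X---X---X---X
r13=1101: XX--XX--XX--XX
r14=1110: X-X-X-X-X-X-X-X
r15=1111: XXXXXXXXXXXXXXXX
r16=10000: X---------------X
r17=10001: XX--------------XX
r18=10010: X-X-------------X-X
r19=10011: XXXX------------XXXX

Answer: X
XX
X-X
XXXX
X---X
XX--XX
X-X-X-X
XXXXXXXX
X-------X
XX------XX
X-X-----X-X
XXXX----XXXX
X---X---X---X
XX--XX--XX--XX
X-X-X-X-X-X-X-X
XXXXXXXXXXXXXXXX
X---------------X
XX--------------XX
X-X-------------X-X
XXXX------------XXXX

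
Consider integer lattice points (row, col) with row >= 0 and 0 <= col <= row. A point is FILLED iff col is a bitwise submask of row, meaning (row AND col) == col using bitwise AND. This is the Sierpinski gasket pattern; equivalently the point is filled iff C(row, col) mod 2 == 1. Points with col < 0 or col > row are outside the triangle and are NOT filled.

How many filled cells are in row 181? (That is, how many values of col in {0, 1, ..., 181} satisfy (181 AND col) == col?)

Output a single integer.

Answer: 32

Derivation:
181 in binary = 10110101
popcount(181) = number of 1-bits in 10110101 = 5
A col c satisfies (181 AND c) == c iff every set bit of c is also set in 181; each of the 5 set bits of 181 can independently be on or off in c.
count = 2^5 = 32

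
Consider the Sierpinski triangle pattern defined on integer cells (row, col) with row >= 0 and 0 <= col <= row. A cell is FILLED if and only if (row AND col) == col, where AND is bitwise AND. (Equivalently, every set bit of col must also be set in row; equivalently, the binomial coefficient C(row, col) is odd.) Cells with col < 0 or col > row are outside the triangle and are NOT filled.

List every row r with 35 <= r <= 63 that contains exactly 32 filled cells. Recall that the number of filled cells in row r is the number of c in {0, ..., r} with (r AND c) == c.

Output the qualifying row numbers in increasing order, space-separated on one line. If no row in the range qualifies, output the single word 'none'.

Row r has 2^popcount(r) filled cells, so we need popcount(r) = log2(32) = 5.
Scan r = 35..63 and keep those with exactly 5 one-bits:
r=35=100011 popcount=3 -> skip
r=36=100100 popcount=2 -> skip
r=37=100101 popcount=3 -> skip
r=38=100110 popcount=3 -> skip
r=39=100111 popcount=4 -> skip
r=40=101000 popcount=2 -> skip
r=41=101001 popcount=3 -> skip
r=42=101010 popcount=3 -> skip
r=43=101011 popcount=4 -> skip
r=44=101100 popcount=3 -> skip
r=45=101101 popcount=4 -> skip
r=46=101110 popcount=4 -> skip
r=47=101111 popcount=5 -> KEEP
r=48=110000 popcount=2 -> skip
r=49=110001 popcount=3 -> skip
r=50=110010 popcount=3 -> skip
r=51=110011 popcount=4 -> skip
r=52=110100 popcount=3 -> skip
r=53=110101 popcount=4 -> skip
r=54=110110 popcount=4 -> skip
r=55=110111 popcount=5 -> KEEP
r=56=111000 popcount=3 -> skip
r=57=111001 popcount=4 -> skip
r=58=111010 popcount=4 -> skip
r=59=111011 popcount=5 -> KEEP
r=60=111100 popcount=4 -> skip
r=61=111101 popcount=5 -> KEEP
r=62=111110 popcount=5 -> KEEP
r=63=111111 popcount=6 -> skip
Kept rows: 47 55 59 61 62

Answer: 47 55 59 61 62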